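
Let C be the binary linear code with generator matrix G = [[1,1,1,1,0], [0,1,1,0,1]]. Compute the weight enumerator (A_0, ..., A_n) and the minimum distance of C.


Weight distribution: A_0 = 1, A_3 = 2, A_4 = 1. Minimum distance d = 3.

Enumerate all 2^2 = 4 messages m ∈ F_2^2.
For each, compute codeword c = mG in F_2^5, then tally its weight.
  m = 00 → c = 00000, weight = 0.
  m = 10 → c = 11110, weight = 4.
  m = 01 → c = 01101, weight = 3.
  m = 11 → c = 10011, weight = 3.
Tally weights:
  weight 0: 1 codewords.
  weight 3: 2 codewords.
  weight 4: 1 codewords.
Minimum distance d = smallest w > 0 with A_w > 0 = 3.
Sanity: Σ A_w = 4 = 2^2 = 4 ✓.


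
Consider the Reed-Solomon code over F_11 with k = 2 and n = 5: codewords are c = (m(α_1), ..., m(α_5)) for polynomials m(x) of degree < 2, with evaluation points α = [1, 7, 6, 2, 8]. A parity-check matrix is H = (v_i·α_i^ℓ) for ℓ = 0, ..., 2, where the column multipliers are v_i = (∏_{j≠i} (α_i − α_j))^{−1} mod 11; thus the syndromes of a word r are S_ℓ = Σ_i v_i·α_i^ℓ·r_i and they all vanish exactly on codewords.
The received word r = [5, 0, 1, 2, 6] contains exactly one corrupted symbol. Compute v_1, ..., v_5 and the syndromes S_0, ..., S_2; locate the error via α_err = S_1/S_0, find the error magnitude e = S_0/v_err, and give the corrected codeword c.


S = (8, 1, 7), error at position 2, error magnitude e = 2, c = [5, 9, 1, 2, 6].

Step 1: column multipliers v_i = (∏_{j≠i}(α_i − α_j))^{−1} mod 11.
  i = 1 (α = 1): (1−7)(1−6)(1−2)(1−8) = (−6)·(−5)·(−1)·(−7) = 210 ≡ 1, so v_1 = 1^{−1} = 1 (mod 11).
  i = 2 (α = 7): (7−1)(7−6)(7−2)(7−8) = 6·1·5·(−1) = −30 ≡ 3, so v_2 = 3^{−1} = 4 (mod 11).
  i = 3 (α = 6): (6−1)(6−7)(6−2)(6−8) = 5·(−1)·4·(−2) = 40 ≡ 7, so v_3 = 7^{−1} = 8 (mod 11).
  i = 4 (α = 2): (2−1)(2−7)(2−6)(2−8) = 1·(−5)·(−4)·(−6) = −120 ≡ 1, so v_4 = 1^{−1} = 1 (mod 11).
  i = 5 (α = 8): (8−1)(8−7)(8−6)(8−2) = 7·1·2·6 = 84 ≡ 7, so v_5 = 7^{−1} = 8 (mod 11).
  v = [1, 4, 8, 1, 8].
Step 2: syndromes of r = [5, 0, 1, 2, 6] (all sums mod 11).
  S_0 = Σ v_i r_i = 1·5 + 4·0 + 8·1 + 1·2 + 8·6 = 63 ≡ 8.
  S_1 = Σ v_i α_i r_i = 1·1·5 + 4·7·0 + 8·6·1 + 1·2·2 + 8·8·6 = 441 ≡ 1.
  α_i^2 mod 11 = [1, 5, 3, 4, 9].
  S_2 = Σ v_i α_i^2 r_i = 1·1·5 + 4·5·0 + 8·3·1 + 1·4·2 + 8·9·6 = 469 ≡ 7.
  S = (8, 1, 7) ≠ 0, so r is not a codeword (an error is present).
Step 3: locate the error. For a single error e at position i, S_ℓ = v_i·e·α_i^ℓ, so α_err = S_1/S_0.
  S_0^{−1} = 8^{−1} = 7 (mod 11), so α_err = 1·7 = 7 ≡ 7 = α_2. Error position i = 2.
  Consistency check: S_2/S_1 = 7·1 = 7 ≡ 7 = α_err ✓ (single-error assumption holds).
Step 4: error magnitude e = S_0/v_2 = S_0·∏_{j≠2}(α_2 − α_j) = 8·3 = 24 ≡ 2 (mod 11).
Step 5: correct position 2: c_2 = r_2 − e = 0 − 2 ≡ 9 (mod 11). Hence c = [5, 9, 1, 2, 6].
  Check: interpolating c through the α_i gives m(x) = 8 + 8·x (degree < 2) with m(α_i) = c_i for every i, so c is indeed a codeword.


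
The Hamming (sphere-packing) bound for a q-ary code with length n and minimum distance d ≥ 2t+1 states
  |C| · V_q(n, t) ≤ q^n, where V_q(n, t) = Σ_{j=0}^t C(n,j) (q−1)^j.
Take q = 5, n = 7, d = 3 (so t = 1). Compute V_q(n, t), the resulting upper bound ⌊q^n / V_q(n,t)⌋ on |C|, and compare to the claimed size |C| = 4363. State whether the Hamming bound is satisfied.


V_q(n, t) = 29, q^n = 78125, Hamming bound = 2693, |C| = 4363 > bound (violated).

Step 1: Compute V_q(n, t) = Σ_{j=0}^1 C(n, j) (q−1)^j.
  j = 0: C(7,0)·(4)^0 = 1·1 = 1.
  j = 1: C(7,1)·(4)^1 = 7·4 = 28.
  V_q(n, t) = 1 + 28 = 29.
Step 2: q^n = 5^7 = 78125.
Step 3: Hamming bound ⌊q^n / V_q(n,t)⌋ = ⌊78125/29⌋ = 2693.
Step 4: Compare |C| = 4363 to 2693: violated.
The claimed |C| lies above the Hamming bound, so no 5-ary code of length 7 with d ≥ 3 can have 4363 codewords.


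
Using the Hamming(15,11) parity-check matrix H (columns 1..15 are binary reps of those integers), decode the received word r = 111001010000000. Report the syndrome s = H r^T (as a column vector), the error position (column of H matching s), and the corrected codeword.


s = (1, 1, 1, 0)^T, error position = 14, corrected codeword c = 111001010000010

Compute s = H r^T mod 2 one row at a time:
  s_1 = 1 + 0 + 0 + 0 + 0 + 0 + 0 + 0 = 1 ≡ 1 (mod 2).
  s_2 = 0 + 0 + 1 + 0 + 0 + 0 + 0 + 0 = 1 ≡ 1 (mod 2).
  s_3 = 1 + 1 + 1 + 0 + 0 + 0 + 0 + 0 = 3 ≡ 1 (mod 2).
  s_4 = 1 + 1 + 0 + 0 + 0 + 0 + 0 + 0 = 2 ≡ 0 (mod 2).
s = (1, 1, 1, 0)^T — this equals column 14 of H (binary 1110), so error is at position 14.
Correct: flip bit 14 of r = 111001010000000 to get c = 111001010000010.


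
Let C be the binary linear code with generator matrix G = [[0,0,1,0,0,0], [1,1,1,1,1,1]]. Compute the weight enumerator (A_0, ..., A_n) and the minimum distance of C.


Weight distribution: A_0 = 1, A_1 = 1, A_5 = 1, A_6 = 1. Minimum distance d = 1.

Enumerate all 2^2 = 4 messages m ∈ F_2^2.
For each, compute codeword c = mG in F_2^6, then tally its weight.
  m = 00 → c = 000000, weight = 0.
  m = 10 → c = 001000, weight = 1.
  m = 01 → c = 111111, weight = 6.
  m = 11 → c = 110111, weight = 5.
Tally weights:
  weight 0: 1 codewords.
  weight 1: 1 codewords.
  weight 5: 1 codewords.
  weight 6: 1 codewords.
Minimum distance d = smallest w > 0 with A_w > 0 = 1.
Sanity: Σ A_w = 4 = 2^2 = 4 ✓.


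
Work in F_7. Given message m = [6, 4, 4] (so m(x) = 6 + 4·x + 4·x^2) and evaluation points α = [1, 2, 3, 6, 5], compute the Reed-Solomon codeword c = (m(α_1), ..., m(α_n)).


c = [0, 2, 5, 6, 0]

Message polynomial: m(x) = 6 + 4·x + 4·x^2 (mod 7).
For each evaluation point α_i, compute m(α_i) mod 7:
  α_1 = 1: Horner steps 4 → 1 → 0, so m(1) = 0.
  α_2 = 2: Horner steps 4 → 5 → 2, so m(2) = 2.
  α_3 = 3: Horner steps 4 → 2 → 5, so m(3) = 5.
  α_4 = 6: Horner steps 4 → 0 → 6, so m(6) = 6.
  α_5 = 5: Horner steps 4 → 3 → 0, so m(5) = 0.
Codeword c = [0, 2, 5, 6, 0] ∈ F_7^5.


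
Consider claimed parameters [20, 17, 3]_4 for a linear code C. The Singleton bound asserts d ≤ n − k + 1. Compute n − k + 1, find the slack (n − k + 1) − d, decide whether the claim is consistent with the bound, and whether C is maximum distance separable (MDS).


Singleton RHS = n − k + 1 = 4, slack = 1, bound satisfied, not MDS.

Singleton bound: d ≤ n − k + 1.
Here n = 20, k = 17, so n − k + 1 = 4.
Given d = 3, check d ≤ 4: YES.
Slack = (n − k + 1) − d = 1.
The code is NOT MDS (slack = 1 > 0).
Description: the claimed parameters are [20, 17, 3]_4; such a code would be non-MDS.


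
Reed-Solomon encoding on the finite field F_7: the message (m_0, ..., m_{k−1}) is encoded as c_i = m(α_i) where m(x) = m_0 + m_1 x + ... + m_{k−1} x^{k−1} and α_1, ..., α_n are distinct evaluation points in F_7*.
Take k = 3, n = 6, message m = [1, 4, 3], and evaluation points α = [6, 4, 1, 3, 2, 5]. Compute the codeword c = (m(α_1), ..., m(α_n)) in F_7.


c = [0, 2, 1, 5, 0, 5]

Message polynomial: m(x) = 1 + 4·x + 3·x^2 (mod 7).
For each evaluation point α_i, compute m(α_i) mod 7:
  α_1 = 6: Horner steps 3 → 1 → 0, so m(6) = 0.
  α_2 = 4: Horner steps 3 → 2 → 2, so m(4) = 2.
  α_3 = 1: Horner steps 3 → 0 → 1, so m(1) = 1.
  α_4 = 3: Horner steps 3 → 6 → 5, so m(3) = 5.
  α_5 = 2: Horner steps 3 → 3 → 0, so m(2) = 0.
  α_6 = 5: Horner steps 3 → 5 → 5, so m(5) = 5.
Codeword c = [0, 2, 1, 5, 0, 5] ∈ F_7^6.


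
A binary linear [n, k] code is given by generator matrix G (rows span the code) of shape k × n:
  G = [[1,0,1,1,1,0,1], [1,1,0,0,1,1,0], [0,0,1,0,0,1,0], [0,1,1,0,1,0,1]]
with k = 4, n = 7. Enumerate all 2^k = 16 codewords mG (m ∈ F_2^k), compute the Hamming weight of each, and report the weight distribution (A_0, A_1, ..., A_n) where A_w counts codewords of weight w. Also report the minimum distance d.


Weight distribution: A_0 = 1, A_2 = 2, A_3 = 4, A_4 = 5, A_5 = 4. Minimum distance d = 2.

Enumerate all 2^4 = 16 messages m ∈ F_2^4.
For each, compute codeword c = mG in F_2^7, then tally its weight.
  m = 0000 → c = 0000000, weight = 0.
  m = 1000 → c = 1011101, weight = 5.
  m = 0100 → c = 1100110, weight = 4.
  m = 1100 → c = 0111011, weight = 5.
  m = 0010 → c = 0010010, weight = 2.
  m = 1010 → c = 1001111, weight = 5.
  m = 0110 → c = 1110100, weight = 4.
  m = 1110 → c = 0101001, weight = 3.
  m = 0001 → c = 0110101, weight = 4.
  m = 1001 → c = 1101000, weight = 3.
  m = 0101 → c = 1010011, weight = 4.
  m = 1101 → c = 0001110, weight = 3.
  m = 0011 → c = 0100111, weight = 4.
  m = 1011 → c = 1111010, weight = 5.
  m = 0111 → c = 1000001, weight = 2.
  m = 1111 → c = 0011100, weight = 3.
Tally weights:
  weight 0: 1 codewords.
  weight 2: 2 codewords.
  weight 3: 4 codewords.
  weight 4: 5 codewords.
  weight 5: 4 codewords.
Minimum distance d = smallest w > 0 with A_w > 0 = 2.
Sanity: Σ A_w = 16 = 2^4 = 16 ✓.


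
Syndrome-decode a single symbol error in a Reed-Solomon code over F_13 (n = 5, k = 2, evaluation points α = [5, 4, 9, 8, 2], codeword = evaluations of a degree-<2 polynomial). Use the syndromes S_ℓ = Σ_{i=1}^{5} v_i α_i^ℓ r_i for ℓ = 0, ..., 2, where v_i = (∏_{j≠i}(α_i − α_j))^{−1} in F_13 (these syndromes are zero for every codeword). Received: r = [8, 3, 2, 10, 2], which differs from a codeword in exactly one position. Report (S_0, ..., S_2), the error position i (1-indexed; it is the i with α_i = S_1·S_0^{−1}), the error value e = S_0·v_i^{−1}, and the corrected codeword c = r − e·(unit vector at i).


S = (7, 1, 2), error at position 5, error magnitude e = 9, c = [8, 3, 2, 10, 6].

Step 1: column multipliers v_i = (∏_{j≠i}(α_i − α_j))^{−1} mod 13.
  i = 1 (α = 5): (5−4)(5−9)(5−8)(5−2) = 1·(−4)·(−3)·3 = 36 ≡ 10, so v_1 = 10^{−1} = 4 (mod 13).
  i = 2 (α = 4): (4−5)(4−9)(4−8)(4−2) = (−1)·(−5)·(−4)·2 = −40 ≡ 12, so v_2 = 12^{−1} = 12 (mod 13).
  i = 3 (α = 9): (9−5)(9−4)(9−8)(9−2) = 4·5·1·7 = 140 ≡ 10, so v_3 = 10^{−1} = 4 (mod 13).
  i = 4 (α = 8): (8−5)(8−4)(8−9)(8−2) = 3·4·(−1)·6 = −72 ≡ 6, so v_4 = 6^{−1} = 11 (mod 13).
  i = 5 (α = 2): (2−5)(2−4)(2−9)(2−8) = (−3)·(−2)·(−7)·(−6) = 252 ≡ 5, so v_5 = 5^{−1} = 8 (mod 13).
  v = [4, 12, 4, 11, 8].
Step 2: syndromes of r = [8, 3, 2, 10, 2] (all sums mod 13).
  S_0 = Σ v_i r_i = 4·8 + 12·3 + 4·2 + 11·10 + 8·2 = 202 ≡ 7.
  S_1 = Σ v_i α_i r_i = 4·5·8 + 12·4·3 + 4·9·2 + 11·8·10 + 8·2·2 = 1288 ≡ 1.
  α_i^2 mod 13 = [12, 3, 3, 12, 4].
  S_2 = Σ v_i α_i^2 r_i = 4·12·8 + 12·3·3 + 4·3·2 + 11·12·10 + 8·4·2 = 1900 ≡ 2.
  S = (7, 1, 2) ≠ 0, so r is not a codeword (an error is present).
Step 3: locate the error. For a single error e at position i, S_ℓ = v_i·e·α_i^ℓ, so α_err = S_1/S_0.
  S_0^{−1} = 7^{−1} = 2 (mod 13), so α_err = 1·2 = 2 ≡ 2 = α_5. Error position i = 5.
  Consistency check: S_2/S_1 = 2·1 = 2 ≡ 2 = α_err ✓ (single-error assumption holds).
Step 4: error magnitude e = S_0/v_5 = S_0·∏_{j≠5}(α_5 − α_j) = 7·5 = 35 ≡ 9 (mod 13).
Step 5: correct position 5: c_5 = r_5 − e = 2 − 9 ≡ 6 (mod 13). Hence c = [8, 3, 2, 10, 6].
  Check: interpolating c through the α_i gives m(x) = 9 + 5·x (degree < 2) with m(α_i) = c_i for every i, so c is indeed a codeword.


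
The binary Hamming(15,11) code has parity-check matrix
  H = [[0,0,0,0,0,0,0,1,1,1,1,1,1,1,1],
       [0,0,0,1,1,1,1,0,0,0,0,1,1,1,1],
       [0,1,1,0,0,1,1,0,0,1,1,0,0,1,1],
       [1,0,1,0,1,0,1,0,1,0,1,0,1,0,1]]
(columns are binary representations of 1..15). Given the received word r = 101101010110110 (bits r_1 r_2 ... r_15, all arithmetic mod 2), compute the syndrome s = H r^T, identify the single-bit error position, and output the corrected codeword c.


s = (1, 0, 1, 0)^T, error position = 10, corrected codeword c = 101101010010110

Compute s = H r^T mod 2 one row at a time:
  s_1 = 1 + 0 + 1 + 1 + 0 + 1 + 1 + 0 = 5 ≡ 1 (mod 2).
  s_2 = 1 + 0 + 1 + 0 + 0 + 1 + 1 + 0 = 4 ≡ 0 (mod 2).
  s_3 = 0 + 1 + 1 + 0 + 1 + 1 + 1 + 0 = 5 ≡ 1 (mod 2).
  s_4 = 1 + 1 + 0 + 0 + 0 + 1 + 1 + 0 = 4 ≡ 0 (mod 2).
s = (1, 0, 1, 0)^T — this equals column 10 of H (binary 1010), so error is at position 10.
Correct: flip bit 10 of r = 101101010110110 to get c = 101101010010110.


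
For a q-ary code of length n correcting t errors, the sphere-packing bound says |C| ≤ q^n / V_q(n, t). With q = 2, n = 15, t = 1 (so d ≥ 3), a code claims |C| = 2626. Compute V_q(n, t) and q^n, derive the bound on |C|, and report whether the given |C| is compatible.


V_q(n, t) = 16, q^n = 32768, Hamming bound = 2048, |C| = 2626 > bound (violated).

Step 1: Compute V_q(n, t) = Σ_{j=0}^1 C(n, j) (q−1)^j.
  j = 0: C(15,0)·(1)^0 = 1·1 = 1.
  j = 1: C(15,1)·(1)^1 = 15·1 = 15.
  V_q(n, t) = 1 + 15 = 16.
Step 2: q^n = 2^15 = 32768.
Step 3: Hamming bound ⌊q^n / V_q(n,t)⌋ = ⌊32768/16⌋ = 2048.
Step 4: Compare |C| = 2626 to 2048: violated.
The claimed |C| lies above the Hamming bound, so no 2-ary code of length 15 with d ≥ 3 can have 2626 codewords.


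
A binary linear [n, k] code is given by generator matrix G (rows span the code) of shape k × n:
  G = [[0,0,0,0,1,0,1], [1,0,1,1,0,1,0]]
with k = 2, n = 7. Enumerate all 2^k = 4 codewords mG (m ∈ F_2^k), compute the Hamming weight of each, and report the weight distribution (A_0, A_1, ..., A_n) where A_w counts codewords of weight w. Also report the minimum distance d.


Weight distribution: A_0 = 1, A_2 = 1, A_4 = 1, A_6 = 1. Minimum distance d = 2.

Enumerate all 2^2 = 4 messages m ∈ F_2^2.
For each, compute codeword c = mG in F_2^7, then tally its weight.
  m = 00 → c = 0000000, weight = 0.
  m = 10 → c = 0000101, weight = 2.
  m = 01 → c = 1011010, weight = 4.
  m = 11 → c = 1011111, weight = 6.
Tally weights:
  weight 0: 1 codewords.
  weight 2: 1 codewords.
  weight 4: 1 codewords.
  weight 6: 1 codewords.
Minimum distance d = smallest w > 0 with A_w > 0 = 2.
Sanity: Σ A_w = 4 = 2^2 = 4 ✓.


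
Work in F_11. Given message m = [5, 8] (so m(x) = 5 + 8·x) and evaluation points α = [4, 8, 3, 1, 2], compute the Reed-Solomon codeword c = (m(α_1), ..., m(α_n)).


c = [4, 3, 7, 2, 10]

Message polynomial: m(x) = 5 + 8·x (mod 11).
For each evaluation point α_i, compute m(α_i) mod 11:
  α_1 = 4: Horner steps 8 → 4, so m(4) = 4.
  α_2 = 8: Horner steps 8 → 3, so m(8) = 3.
  α_3 = 3: Horner steps 8 → 7, so m(3) = 7.
  α_4 = 1: Horner steps 8 → 2, so m(1) = 2.
  α_5 = 2: Horner steps 8 → 10, so m(2) = 10.
Codeword c = [4, 3, 7, 2, 10] ∈ F_11^5.


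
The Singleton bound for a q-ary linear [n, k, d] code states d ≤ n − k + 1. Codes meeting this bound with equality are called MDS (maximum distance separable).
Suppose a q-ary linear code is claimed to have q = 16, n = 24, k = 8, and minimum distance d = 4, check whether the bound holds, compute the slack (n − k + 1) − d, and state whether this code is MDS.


Singleton RHS = n − k + 1 = 17, slack = 13, bound satisfied, not MDS.

Singleton bound: d ≤ n − k + 1.
Here n = 24, k = 8, so n − k + 1 = 17.
Given d = 4, check d ≤ 17: YES.
Slack = (n − k + 1) − d = 13.
The code is NOT MDS (slack = 13 > 0).
Description: the claimed parameters are [24, 8, 4]_16; such a code would be non-MDS.


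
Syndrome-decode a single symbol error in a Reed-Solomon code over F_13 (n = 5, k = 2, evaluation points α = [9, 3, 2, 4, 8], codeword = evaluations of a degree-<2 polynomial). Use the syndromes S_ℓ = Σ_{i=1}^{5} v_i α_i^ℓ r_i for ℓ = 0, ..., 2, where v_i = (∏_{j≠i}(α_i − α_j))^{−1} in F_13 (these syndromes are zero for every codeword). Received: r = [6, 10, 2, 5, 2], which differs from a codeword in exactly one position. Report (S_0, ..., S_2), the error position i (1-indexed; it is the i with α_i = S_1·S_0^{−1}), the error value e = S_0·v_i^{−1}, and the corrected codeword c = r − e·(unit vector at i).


S = (3, 11, 10), error at position 5, error magnitude e = 4, c = [6, 10, 2, 5, 11].

Step 1: column multipliers v_i = (∏_{j≠i}(α_i − α_j))^{−1} mod 13.
  i = 1 (α = 9): (9−3)(9−2)(9−4)(9−8) = 6·7·5·1 = 210 ≡ 2, so v_1 = 2^{−1} = 7 (mod 13).
  i = 2 (α = 3): (3−9)(3−2)(3−4)(3−8) = (−6)·1·(−1)·(−5) = −30 ≡ 9, so v_2 = 9^{−1} = 3 (mod 13).
  i = 3 (α = 2): (2−9)(2−3)(2−4)(2−8) = (−7)·(−1)·(−2)·(−6) = 84 ≡ 6, so v_3 = 6^{−1} = 11 (mod 13).
  i = 4 (α = 4): (4−9)(4−3)(4−2)(4−8) = (−5)·1·2·(−4) = 40 ≡ 1, so v_4 = 1^{−1} = 1 (mod 13).
  i = 5 (α = 8): (8−9)(8−3)(8−2)(8−4) = (−1)·5·6·4 = −120 ≡ 10, so v_5 = 10^{−1} = 4 (mod 13).
  v = [7, 3, 11, 1, 4].
Step 2: syndromes of r = [6, 10, 2, 5, 2] (all sums mod 13).
  S_0 = Σ v_i r_i = 7·6 + 3·10 + 11·2 + 1·5 + 4·2 = 107 ≡ 3.
  S_1 = Σ v_i α_i r_i = 7·9·6 + 3·3·10 + 11·2·2 + 1·4·5 + 4·8·2 = 596 ≡ 11.
  α_i^2 mod 13 = [3, 9, 4, 3, 12].
  S_2 = Σ v_i α_i^2 r_i = 7·3·6 + 3·9·10 + 11·4·2 + 1·3·5 + 4·12·2 = 595 ≡ 10.
  S = (3, 11, 10) ≠ 0, so r is not a codeword (an error is present).
Step 3: locate the error. For a single error e at position i, S_ℓ = v_i·e·α_i^ℓ, so α_err = S_1/S_0.
  S_0^{−1} = 3^{−1} = 9 (mod 13), so α_err = 11·9 = 99 ≡ 8 = α_5. Error position i = 5.
  Consistency check: S_2/S_1 = 10·6 = 60 ≡ 8 = α_err ✓ (single-error assumption holds).
Step 4: error magnitude e = S_0/v_5 = S_0·∏_{j≠5}(α_5 − α_j) = 3·10 = 30 ≡ 4 (mod 13).
Step 5: correct position 5: c_5 = r_5 − e = 2 − 4 ≡ 11 (mod 13). Hence c = [6, 10, 2, 5, 11].
  Check: interpolating c through the α_i gives m(x) = 12 + 8·x (degree < 2) with m(α_i) = c_i for every i, so c is indeed a codeword.


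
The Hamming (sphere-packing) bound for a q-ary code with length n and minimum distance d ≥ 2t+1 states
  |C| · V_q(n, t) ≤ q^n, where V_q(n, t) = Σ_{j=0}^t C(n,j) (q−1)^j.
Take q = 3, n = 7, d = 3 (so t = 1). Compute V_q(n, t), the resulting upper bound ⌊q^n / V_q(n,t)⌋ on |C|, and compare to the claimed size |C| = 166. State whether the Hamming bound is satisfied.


V_q(n, t) = 15, q^n = 2187, Hamming bound = 145, |C| = 166 > bound (violated).

Step 1: Compute V_q(n, t) = Σ_{j=0}^1 C(n, j) (q−1)^j.
  j = 0: C(7,0)·(2)^0 = 1·1 = 1.
  j = 1: C(7,1)·(2)^1 = 7·2 = 14.
  V_q(n, t) = 1 + 14 = 15.
Step 2: q^n = 3^7 = 2187.
Step 3: Hamming bound ⌊q^n / V_q(n,t)⌋ = ⌊2187/15⌋ = 145.
Step 4: Compare |C| = 166 to 145: violated.
The claimed |C| lies above the Hamming bound, so no 3-ary code of length 7 with d ≥ 3 can have 166 codewords.


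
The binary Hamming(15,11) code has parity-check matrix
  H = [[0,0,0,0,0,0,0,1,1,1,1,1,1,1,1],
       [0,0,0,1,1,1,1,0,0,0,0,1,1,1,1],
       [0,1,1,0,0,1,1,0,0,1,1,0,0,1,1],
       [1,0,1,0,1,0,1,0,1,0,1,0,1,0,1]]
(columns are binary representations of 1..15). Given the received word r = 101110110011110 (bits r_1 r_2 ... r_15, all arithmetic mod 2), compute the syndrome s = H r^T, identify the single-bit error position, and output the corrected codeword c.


s = (1, 0, 0, 0)^T, error position = 8, corrected codeword c = 101110100011110

Compute s = H r^T mod 2 one row at a time:
  s_1 = 1 + 0 + 0 + 1 + 1 + 1 + 1 + 0 = 5 ≡ 1 (mod 2).
  s_2 = 1 + 1 + 0 + 1 + 1 + 1 + 1 + 0 = 6 ≡ 0 (mod 2).
  s_3 = 0 + 1 + 0 + 1 + 0 + 1 + 1 + 0 = 4 ≡ 0 (mod 2).
  s_4 = 1 + 1 + 1 + 1 + 0 + 1 + 1 + 0 = 6 ≡ 0 (mod 2).
s = (1, 0, 0, 0)^T — this equals column 8 of H (binary 1000), so error is at position 8.
Correct: flip bit 8 of r = 101110110011110 to get c = 101110100011110.


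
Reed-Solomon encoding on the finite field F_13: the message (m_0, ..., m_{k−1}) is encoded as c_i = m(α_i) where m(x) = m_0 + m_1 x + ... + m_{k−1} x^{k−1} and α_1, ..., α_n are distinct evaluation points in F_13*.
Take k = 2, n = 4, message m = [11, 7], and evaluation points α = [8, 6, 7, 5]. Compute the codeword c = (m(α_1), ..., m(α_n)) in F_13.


c = [2, 1, 8, 7]

Message polynomial: m(x) = 11 + 7·x (mod 13).
For each evaluation point α_i, compute m(α_i) mod 13:
  α_1 = 8: Horner steps 7 → 2, so m(8) = 2.
  α_2 = 6: Horner steps 7 → 1, so m(6) = 1.
  α_3 = 7: Horner steps 7 → 8, so m(7) = 8.
  α_4 = 5: Horner steps 7 → 7, so m(5) = 7.
Codeword c = [2, 1, 8, 7] ∈ F_13^4.


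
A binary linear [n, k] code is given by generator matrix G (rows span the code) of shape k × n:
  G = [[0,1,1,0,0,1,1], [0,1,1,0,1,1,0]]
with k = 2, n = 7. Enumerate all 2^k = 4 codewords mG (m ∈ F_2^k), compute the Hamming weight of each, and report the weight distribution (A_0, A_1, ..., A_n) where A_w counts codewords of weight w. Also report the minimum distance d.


Weight distribution: A_0 = 1, A_2 = 1, A_4 = 2. Minimum distance d = 2.

Enumerate all 2^2 = 4 messages m ∈ F_2^2.
For each, compute codeword c = mG in F_2^7, then tally its weight.
  m = 00 → c = 0000000, weight = 0.
  m = 10 → c = 0110011, weight = 4.
  m = 01 → c = 0110110, weight = 4.
  m = 11 → c = 0000101, weight = 2.
Tally weights:
  weight 0: 1 codewords.
  weight 2: 1 codewords.
  weight 4: 2 codewords.
Minimum distance d = smallest w > 0 with A_w > 0 = 2.
Sanity: Σ A_w = 4 = 2^2 = 4 ✓.


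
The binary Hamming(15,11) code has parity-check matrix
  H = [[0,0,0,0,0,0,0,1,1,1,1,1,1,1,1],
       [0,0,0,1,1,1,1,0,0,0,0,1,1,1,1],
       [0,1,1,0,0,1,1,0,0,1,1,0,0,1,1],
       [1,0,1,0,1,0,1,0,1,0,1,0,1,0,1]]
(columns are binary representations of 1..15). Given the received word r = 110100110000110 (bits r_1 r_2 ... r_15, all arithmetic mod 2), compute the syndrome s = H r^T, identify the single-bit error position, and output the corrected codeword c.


s = (1, 0, 1, 1)^T, error position = 11, corrected codeword c = 110100110010110

Compute s = H r^T mod 2 one row at a time:
  s_1 = 1 + 0 + 0 + 0 + 0 + 1 + 1 + 0 = 3 ≡ 1 (mod 2).
  s_2 = 1 + 0 + 0 + 1 + 0 + 1 + 1 + 0 = 4 ≡ 0 (mod 2).
  s_3 = 1 + 0 + 0 + 1 + 0 + 0 + 1 + 0 = 3 ≡ 1 (mod 2).
  s_4 = 1 + 0 + 0 + 1 + 0 + 0 + 1 + 0 = 3 ≡ 1 (mod 2).
s = (1, 0, 1, 1)^T — this equals column 11 of H (binary 1011), so error is at position 11.
Correct: flip bit 11 of r = 110100110000110 to get c = 110100110010110.


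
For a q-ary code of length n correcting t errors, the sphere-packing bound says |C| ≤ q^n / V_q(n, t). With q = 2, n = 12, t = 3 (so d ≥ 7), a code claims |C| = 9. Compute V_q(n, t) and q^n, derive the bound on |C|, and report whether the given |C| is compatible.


V_q(n, t) = 299, q^n = 4096, Hamming bound = 13, |C| = 9 ≤ bound (satisfied).

Step 1: Compute V_q(n, t) = Σ_{j=0}^3 C(n, j) (q−1)^j.
  j = 0: C(12,0)·(1)^0 = 1·1 = 1.
  j = 1: C(12,1)·(1)^1 = 12·1 = 12.
  j = 2: C(12,2)·(1)^2 = 66·1 = 66.
  j = 3: C(12,3)·(1)^3 = 220·1 = 220.
  V_q(n, t) = 1 + 12 + 66 + 220 = 299.
Step 2: q^n = 2^12 = 4096.
Step 3: Hamming bound ⌊q^n / V_q(n,t)⌋ = ⌊4096/299⌋ = 13.
Step 4: Compare |C| = 9 to 13: satisfied.
The claimed |C| lies below the Hamming bound.


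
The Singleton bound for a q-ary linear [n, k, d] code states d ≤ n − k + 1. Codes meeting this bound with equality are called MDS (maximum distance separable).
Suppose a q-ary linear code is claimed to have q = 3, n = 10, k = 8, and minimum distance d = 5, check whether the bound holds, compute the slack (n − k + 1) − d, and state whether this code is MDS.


Singleton RHS = n − k + 1 = 3, slack = -2, bound violated (no such code; not MDS).

Singleton bound: d ≤ n − k + 1.
Here n = 10, k = 8, so n − k + 1 = 3.
Given d = 5, check d ≤ 3: NO.
Slack = (n − k + 1) − d = -2.
The slack is negative: d = 5 exceeds n − k + 1 = 3 by 2, so the Singleton bound is violated and no linear [10, 8, 5]_3 code can exist. In particular it is not MDS (MDS requires d = n − k + 1 exactly).
Description: the claimed parameters are [10, 8, 5]_3; such a code would be impossible (violates the Singleton bound).


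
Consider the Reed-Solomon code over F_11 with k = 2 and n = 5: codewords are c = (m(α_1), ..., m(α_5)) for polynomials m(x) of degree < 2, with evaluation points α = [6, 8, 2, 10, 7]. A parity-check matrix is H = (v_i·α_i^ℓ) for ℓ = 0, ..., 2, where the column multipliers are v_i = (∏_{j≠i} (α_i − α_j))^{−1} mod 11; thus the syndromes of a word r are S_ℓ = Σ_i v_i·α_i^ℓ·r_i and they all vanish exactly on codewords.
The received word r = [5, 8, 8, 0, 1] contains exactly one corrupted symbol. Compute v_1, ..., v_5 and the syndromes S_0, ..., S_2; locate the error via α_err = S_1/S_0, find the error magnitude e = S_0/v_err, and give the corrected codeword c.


S = (3, 6, 1), error at position 3, error magnitude e = 9, c = [5, 8, 10, 0, 1].

Step 1: column multipliers v_i = (∏_{j≠i}(α_i − α_j))^{−1} mod 11.
  i = 1 (α = 6): (6−8)(6−2)(6−10)(6−7) = (−2)·4·(−4)·(−1) = −32 ≡ 1, so v_1 = 1^{−1} = 1 (mod 11).
  i = 2 (α = 8): (8−6)(8−2)(8−10)(8−7) = 2·6·(−2)·1 = −24 ≡ 9, so v_2 = 9^{−1} = 5 (mod 11).
  i = 3 (α = 2): (2−6)(2−8)(2−10)(2−7) = (−4)·(−6)·(−8)·(−5) = 960 ≡ 3, so v_3 = 3^{−1} = 4 (mod 11).
  i = 4 (α = 10): (10−6)(10−8)(10−2)(10−7) = 4·2·8·3 = 192 ≡ 5, so v_4 = 5^{−1} = 9 (mod 11).
  i = 5 (α = 7): (7−6)(7−8)(7−2)(7−10) = 1·(−1)·5·(−3) = 15 ≡ 4, so v_5 = 4^{−1} = 3 (mod 11).
  v = [1, 5, 4, 9, 3].
Step 2: syndromes of r = [5, 8, 8, 0, 1] (all sums mod 11).
  S_0 = Σ v_i r_i = 1·5 + 5·8 + 4·8 + 9·0 + 3·1 = 80 ≡ 3.
  S_1 = Σ v_i α_i r_i = 1·6·5 + 5·8·8 + 4·2·8 + 9·10·0 + 3·7·1 = 435 ≡ 6.
  α_i^2 mod 11 = [3, 9, 4, 1, 5].
  S_2 = Σ v_i α_i^2 r_i = 1·3·5 + 5·9·8 + 4·4·8 + 9·1·0 + 3·5·1 = 518 ≡ 1.
  S = (3, 6, 1) ≠ 0, so r is not a codeword (an error is present).
Step 3: locate the error. For a single error e at position i, S_ℓ = v_i·e·α_i^ℓ, so α_err = S_1/S_0.
  S_0^{−1} = 3^{−1} = 4 (mod 11), so α_err = 6·4 = 24 ≡ 2 = α_3. Error position i = 3.
  Consistency check: S_2/S_1 = 1·2 = 2 ≡ 2 = α_err ✓ (single-error assumption holds).
Step 4: error magnitude e = S_0/v_3 = S_0·∏_{j≠3}(α_3 − α_j) = 3·3 = 9 ≡ 9 (mod 11).
Step 5: correct position 3: c_3 = r_3 − e = 8 − 9 ≡ 10 (mod 11). Hence c = [5, 8, 10, 0, 1].
  Check: interpolating c through the α_i gives m(x) = 7 + 7·x (degree < 2) with m(α_i) = c_i for every i, so c is indeed a codeword.


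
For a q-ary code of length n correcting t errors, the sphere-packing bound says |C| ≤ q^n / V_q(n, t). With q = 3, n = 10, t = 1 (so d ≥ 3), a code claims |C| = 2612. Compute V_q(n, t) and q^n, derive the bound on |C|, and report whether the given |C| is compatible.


V_q(n, t) = 21, q^n = 59049, Hamming bound = 2811, |C| = 2612 ≤ bound (satisfied).

Step 1: Compute V_q(n, t) = Σ_{j=0}^1 C(n, j) (q−1)^j.
  j = 0: C(10,0)·(2)^0 = 1·1 = 1.
  j = 1: C(10,1)·(2)^1 = 10·2 = 20.
  V_q(n, t) = 1 + 20 = 21.
Step 2: q^n = 3^10 = 59049.
Step 3: Hamming bound ⌊q^n / V_q(n,t)⌋ = ⌊59049/21⌋ = 2811.
Step 4: Compare |C| = 2612 to 2811: satisfied.
The claimed |C| lies below the Hamming bound.


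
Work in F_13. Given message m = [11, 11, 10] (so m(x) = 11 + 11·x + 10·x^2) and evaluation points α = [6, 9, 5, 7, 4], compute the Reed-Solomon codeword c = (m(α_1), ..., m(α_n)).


c = [8, 10, 4, 6, 7]

Message polynomial: m(x) = 11 + 11·x + 10·x^2 (mod 13).
For each evaluation point α_i, compute m(α_i) mod 13:
  α_1 = 6: Horner steps 10 → 6 → 8, so m(6) = 8.
  α_2 = 9: Horner steps 10 → 10 → 10, so m(9) = 10.
  α_3 = 5: Horner steps 10 → 9 → 4, so m(5) = 4.
  α_4 = 7: Horner steps 10 → 3 → 6, so m(7) = 6.
  α_5 = 4: Horner steps 10 → 12 → 7, so m(4) = 7.
Codeword c = [8, 10, 4, 6, 7] ∈ F_13^5.


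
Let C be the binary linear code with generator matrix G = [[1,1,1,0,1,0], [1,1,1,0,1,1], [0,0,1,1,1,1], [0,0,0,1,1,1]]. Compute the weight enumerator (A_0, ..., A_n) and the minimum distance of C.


Weight distribution: A_0 = 1, A_1 = 2, A_2 = 2, A_3 = 4, A_4 = 5, A_5 = 2. Minimum distance d = 1.

Enumerate all 2^4 = 16 messages m ∈ F_2^4.
For each, compute codeword c = mG in F_2^6, then tally its weight.
  m = 0000 → c = 000000, weight = 0.
  m = 1000 → c = 111010, weight = 4.
  m = 0100 → c = 111011, weight = 5.
  m = 1100 → c = 000001, weight = 1.
  m = 0010 → c = 001111, weight = 4.
  m = 1010 → c = 110101, weight = 4.
  m = 0110 → c = 110100, weight = 3.
  m = 1110 → c = 001110, weight = 3.
  m = 0001 → c = 000111, weight = 3.
  m = 1001 → c = 111101, weight = 5.
  m = 0101 → c = 111100, weight = 4.
  m = 1101 → c = 000110, weight = 2.
  m = 0011 → c = 001000, weight = 1.
  m = 1011 → c = 110010, weight = 3.
  m = 0111 → c = 110011, weight = 4.
  m = 1111 → c = 001001, weight = 2.
Tally weights:
  weight 0: 1 codewords.
  weight 1: 2 codewords.
  weight 2: 2 codewords.
  weight 3: 4 codewords.
  weight 4: 5 codewords.
  weight 5: 2 codewords.
Minimum distance d = smallest w > 0 with A_w > 0 = 1.
Sanity: Σ A_w = 16 = 2^4 = 16 ✓.


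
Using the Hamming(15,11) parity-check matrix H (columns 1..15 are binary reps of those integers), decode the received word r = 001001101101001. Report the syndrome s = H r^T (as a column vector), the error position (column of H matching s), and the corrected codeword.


s = (0, 0, 1, 0)^T, error position = 2, corrected codeword c = 011001101101001

Compute s = H r^T mod 2 one row at a time:
  s_1 = 0 + 1 + 1 + 0 + 1 + 0 + 0 + 1 = 4 ≡ 0 (mod 2).
  s_2 = 0 + 0 + 1 + 1 + 1 + 0 + 0 + 1 = 4 ≡ 0 (mod 2).
  s_3 = 0 + 1 + 1 + 1 + 1 + 0 + 0 + 1 = 5 ≡ 1 (mod 2).
  s_4 = 0 + 1 + 0 + 1 + 1 + 0 + 0 + 1 = 4 ≡ 0 (mod 2).
s = (0, 0, 1, 0)^T — this equals column 2 of H (binary 0010), so error is at position 2.
Correct: flip bit 2 of r = 001001101101001 to get c = 011001101101001.


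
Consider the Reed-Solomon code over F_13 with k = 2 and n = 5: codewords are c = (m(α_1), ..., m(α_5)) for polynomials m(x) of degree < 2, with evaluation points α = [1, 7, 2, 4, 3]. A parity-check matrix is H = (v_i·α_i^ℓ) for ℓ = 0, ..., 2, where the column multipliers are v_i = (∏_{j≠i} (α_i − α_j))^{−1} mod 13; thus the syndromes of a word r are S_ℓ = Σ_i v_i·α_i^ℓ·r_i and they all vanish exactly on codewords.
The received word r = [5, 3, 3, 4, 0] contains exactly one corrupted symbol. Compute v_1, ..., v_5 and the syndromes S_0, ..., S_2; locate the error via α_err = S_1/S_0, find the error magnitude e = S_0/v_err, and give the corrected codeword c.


S = (11, 9, 5), error at position 3, error magnitude e = 7, c = [5, 3, 9, 4, 0].

Step 1: column multipliers v_i = (∏_{j≠i}(α_i − α_j))^{−1} mod 13.
  i = 1 (α = 1): (1−7)(1−2)(1−4)(1−3) = (−6)·(−1)·(−3)·(−2) = 36 ≡ 10, so v_1 = 10^{−1} = 4 (mod 13).
  i = 2 (α = 7): (7−1)(7−2)(7−4)(7−3) = 6·5·3·4 = 360 ≡ 9, so v_2 = 9^{−1} = 3 (mod 13).
  i = 3 (α = 2): (2−1)(2−7)(2−4)(2−3) = 1·(−5)·(−2)·(−1) = −10 ≡ 3, so v_3 = 3^{−1} = 9 (mod 13).
  i = 4 (α = 4): (4−1)(4−7)(4−2)(4−3) = 3·(−3)·2·1 = −18 ≡ 8, so v_4 = 8^{−1} = 5 (mod 13).
  i = 5 (α = 3): (3−1)(3−7)(3−2)(3−4) = 2·(−4)·1·(−1) = 8 ≡ 8, so v_5 = 8^{−1} = 5 (mod 13).
  v = [4, 3, 9, 5, 5].
Step 2: syndromes of r = [5, 3, 3, 4, 0] (all sums mod 13).
  S_0 = Σ v_i r_i = 4·5 + 3·3 + 9·3 + 5·4 + 5·0 = 76 ≡ 11.
  S_1 = Σ v_i α_i r_i = 4·1·5 + 3·7·3 + 9·2·3 + 5·4·4 + 5·3·0 = 217 ≡ 9.
  α_i^2 mod 13 = [1, 10, 4, 3, 9].
  S_2 = Σ v_i α_i^2 r_i = 4·1·5 + 3·10·3 + 9·4·3 + 5·3·4 + 5·9·0 = 278 ≡ 5.
  S = (11, 9, 5) ≠ 0, so r is not a codeword (an error is present).
Step 3: locate the error. For a single error e at position i, S_ℓ = v_i·e·α_i^ℓ, so α_err = S_1/S_0.
  S_0^{−1} = 11^{−1} = 6 (mod 13), so α_err = 9·6 = 54 ≡ 2 = α_3. Error position i = 3.
  Consistency check: S_2/S_1 = 5·3 = 15 ≡ 2 = α_err ✓ (single-error assumption holds).
Step 4: error magnitude e = S_0/v_3 = S_0·∏_{j≠3}(α_3 − α_j) = 11·3 = 33 ≡ 7 (mod 13).
Step 5: correct position 3: c_3 = r_3 − e = 3 − 7 ≡ 9 (mod 13). Hence c = [5, 3, 9, 4, 0].
  Check: interpolating c through the α_i gives m(x) = 1 + 4·x (degree < 2) with m(α_i) = c_i for every i, so c is indeed a codeword.


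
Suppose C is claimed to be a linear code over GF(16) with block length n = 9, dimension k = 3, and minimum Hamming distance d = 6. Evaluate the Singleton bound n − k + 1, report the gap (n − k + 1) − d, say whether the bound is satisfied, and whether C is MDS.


Singleton RHS = n − k + 1 = 7, slack = 1, bound satisfied, not MDS.

Singleton bound: d ≤ n − k + 1.
Here n = 9, k = 3, so n − k + 1 = 7.
Given d = 6, check d ≤ 7: YES.
Slack = (n − k + 1) − d = 1.
The code is NOT MDS (slack = 1 > 0).
Description: the claimed parameters are [9, 3, 6]_16; such a code would be non-MDS.


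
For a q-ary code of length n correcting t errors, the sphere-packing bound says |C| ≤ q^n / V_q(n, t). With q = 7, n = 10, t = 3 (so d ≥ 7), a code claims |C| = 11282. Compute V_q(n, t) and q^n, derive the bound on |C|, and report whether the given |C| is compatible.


V_q(n, t) = 27601, q^n = 282475249, Hamming bound = 10234, |C| = 11282 > bound (violated).

Step 1: Compute V_q(n, t) = Σ_{j=0}^3 C(n, j) (q−1)^j.
  j = 0: C(10,0)·(6)^0 = 1·1 = 1.
  j = 1: C(10,1)·(6)^1 = 10·6 = 60.
  j = 2: C(10,2)·(6)^2 = 45·36 = 1620.
  j = 3: C(10,3)·(6)^3 = 120·216 = 25920.
  V_q(n, t) = 1 + 60 + 1620 + 25920 = 27601.
Step 2: q^n = 7^10 = 282475249.
Step 3: Hamming bound ⌊q^n / V_q(n,t)⌋ = ⌊282475249/27601⌋ = 10234.
Step 4: Compare |C| = 11282 to 10234: violated.
The claimed |C| lies above the Hamming bound, so no 7-ary code of length 10 with d ≥ 7 can have 11282 codewords.


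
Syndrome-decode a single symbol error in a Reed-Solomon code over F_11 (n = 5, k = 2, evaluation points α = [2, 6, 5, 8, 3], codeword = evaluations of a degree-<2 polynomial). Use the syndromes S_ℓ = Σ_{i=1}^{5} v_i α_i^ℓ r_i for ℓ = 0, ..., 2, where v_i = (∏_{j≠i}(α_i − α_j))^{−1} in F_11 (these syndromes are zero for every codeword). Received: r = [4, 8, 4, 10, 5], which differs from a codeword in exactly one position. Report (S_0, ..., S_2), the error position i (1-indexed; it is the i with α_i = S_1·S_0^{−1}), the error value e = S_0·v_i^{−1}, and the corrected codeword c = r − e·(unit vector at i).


S = (9, 1, 5), error at position 3, error magnitude e = 8, c = [4, 8, 7, 10, 5].

Step 1: column multipliers v_i = (∏_{j≠i}(α_i − α_j))^{−1} mod 11.
  i = 1 (α = 2): (2−6)(2−5)(2−8)(2−3) = (−4)·(−3)·(−6)·(−1) = 72 ≡ 6, so v_1 = 6^{−1} = 2 (mod 11).
  i = 2 (α = 6): (6−2)(6−5)(6−8)(6−3) = 4·1·(−2)·3 = −24 ≡ 9, so v_2 = 9^{−1} = 5 (mod 11).
  i = 3 (α = 5): (5−2)(5−6)(5−8)(5−3) = 3·(−1)·(−3)·2 = 18 ≡ 7, so v_3 = 7^{−1} = 8 (mod 11).
  i = 4 (α = 8): (8−2)(8−6)(8−5)(8−3) = 6·2·3·5 = 180 ≡ 4, so v_4 = 4^{−1} = 3 (mod 11).
  i = 5 (α = 3): (3−2)(3−6)(3−5)(3−8) = 1·(−3)·(−2)·(−5) = −30 ≡ 3, so v_5 = 3^{−1} = 4 (mod 11).
  v = [2, 5, 8, 3, 4].
Step 2: syndromes of r = [4, 8, 4, 10, 5] (all sums mod 11).
  S_0 = Σ v_i r_i = 2·4 + 5·8 + 8·4 + 3·10 + 4·5 = 130 ≡ 9.
  S_1 = Σ v_i α_i r_i = 2·2·4 + 5·6·8 + 8·5·4 + 3·8·10 + 4·3·5 = 716 ≡ 1.
  α_i^2 mod 11 = [4, 3, 3, 9, 9].
  S_2 = Σ v_i α_i^2 r_i = 2·4·4 + 5·3·8 + 8·3·4 + 3·9·10 + 4·9·5 = 698 ≡ 5.
  S = (9, 1, 5) ≠ 0, so r is not a codeword (an error is present).
Step 3: locate the error. For a single error e at position i, S_ℓ = v_i·e·α_i^ℓ, so α_err = S_1/S_0.
  S_0^{−1} = 9^{−1} = 5 (mod 11), so α_err = 1·5 = 5 ≡ 5 = α_3. Error position i = 3.
  Consistency check: S_2/S_1 = 5·1 = 5 ≡ 5 = α_err ✓ (single-error assumption holds).
Step 4: error magnitude e = S_0/v_3 = S_0·∏_{j≠3}(α_3 − α_j) = 9·7 = 63 ≡ 8 (mod 11).
Step 5: correct position 3: c_3 = r_3 − e = 4 − 8 ≡ 7 (mod 11). Hence c = [4, 8, 7, 10, 5].
  Check: interpolating c through the α_i gives m(x) = 2 + 1·x (degree < 2) with m(α_i) = c_i for every i, so c is indeed a codeword.


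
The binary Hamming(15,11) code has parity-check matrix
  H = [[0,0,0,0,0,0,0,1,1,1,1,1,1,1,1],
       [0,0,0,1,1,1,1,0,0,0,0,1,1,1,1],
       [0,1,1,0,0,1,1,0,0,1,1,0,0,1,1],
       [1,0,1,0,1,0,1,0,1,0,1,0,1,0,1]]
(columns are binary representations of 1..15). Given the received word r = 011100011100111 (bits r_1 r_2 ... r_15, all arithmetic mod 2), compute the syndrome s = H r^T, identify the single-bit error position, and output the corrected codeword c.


s = (0, 0, 1, 0)^T, error position = 2, corrected codeword c = 001100011100111

Compute s = H r^T mod 2 one row at a time:
  s_1 = 1 + 1 + 1 + 0 + 0 + 1 + 1 + 1 = 6 ≡ 0 (mod 2).
  s_2 = 1 + 0 + 0 + 0 + 0 + 1 + 1 + 1 = 4 ≡ 0 (mod 2).
  s_3 = 1 + 1 + 0 + 0 + 1 + 0 + 1 + 1 = 5 ≡ 1 (mod 2).
  s_4 = 0 + 1 + 0 + 0 + 1 + 0 + 1 + 1 = 4 ≡ 0 (mod 2).
s = (0, 0, 1, 0)^T — this equals column 2 of H (binary 0010), so error is at position 2.
Correct: flip bit 2 of r = 011100011100111 to get c = 001100011100111.


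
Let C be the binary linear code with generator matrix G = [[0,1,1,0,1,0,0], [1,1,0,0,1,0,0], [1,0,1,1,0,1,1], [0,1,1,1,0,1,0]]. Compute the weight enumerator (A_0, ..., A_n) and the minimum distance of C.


Weight distribution: A_0 = 1, A_2 = 2, A_3 = 6, A_4 = 3, A_5 = 2, A_6 = 2. Minimum distance d = 2.

Enumerate all 2^4 = 16 messages m ∈ F_2^4.
For each, compute codeword c = mG in F_2^7, then tally its weight.
  m = 0000 → c = 0000000, weight = 0.
  m = 1000 → c = 0110100, weight = 3.
  m = 0100 → c = 1100100, weight = 3.
  m = 1100 → c = 1010000, weight = 2.
  m = 0010 → c = 1011011, weight = 5.
  m = 1010 → c = 1101111, weight = 6.
  m = 0110 → c = 0111111, weight = 6.
  m = 1110 → c = 0001011, weight = 3.
  m = 0001 → c = 0111010, weight = 4.
  m = 1001 → c = 0001110, weight = 3.
  m = 0101 → c = 1011110, weight = 5.
  m = 1101 → c = 1101010, weight = 4.
  m = 0011 → c = 1100001, weight = 3.
  m = 1011 → c = 1010101, weight = 4.
  m = 0111 → c = 0000101, weight = 2.
  m = 1111 → c = 0110001, weight = 3.
Tally weights:
  weight 0: 1 codewords.
  weight 2: 2 codewords.
  weight 3: 6 codewords.
  weight 4: 3 codewords.
  weight 5: 2 codewords.
  weight 6: 2 codewords.
Minimum distance d = smallest w > 0 with A_w > 0 = 2.
Sanity: Σ A_w = 16 = 2^4 = 16 ✓.


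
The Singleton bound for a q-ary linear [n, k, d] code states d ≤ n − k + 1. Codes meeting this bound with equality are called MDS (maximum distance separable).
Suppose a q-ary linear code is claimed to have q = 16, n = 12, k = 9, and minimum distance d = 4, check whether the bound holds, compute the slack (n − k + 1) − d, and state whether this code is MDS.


Singleton RHS = n − k + 1 = 4, slack = 0, bound satisfied, MDS.

Singleton bound: d ≤ n − k + 1.
Here n = 12, k = 9, so n − k + 1 = 4.
Given d = 4, check d ≤ 4: YES.
Slack = (n − k + 1) − d = 0.
The code is MDS (slack = 0).
Description: the claimed parameters are [12, 9, 4]_16; such a code would be MDS (meets Singleton bound).


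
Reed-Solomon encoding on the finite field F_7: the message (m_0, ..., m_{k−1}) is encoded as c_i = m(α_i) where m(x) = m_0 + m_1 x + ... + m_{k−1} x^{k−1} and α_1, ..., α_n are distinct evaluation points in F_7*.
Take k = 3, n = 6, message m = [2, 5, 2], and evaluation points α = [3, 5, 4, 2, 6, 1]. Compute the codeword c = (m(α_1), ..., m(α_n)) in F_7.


c = [0, 0, 5, 6, 6, 2]

Message polynomial: m(x) = 2 + 5·x + 2·x^2 (mod 7).
For each evaluation point α_i, compute m(α_i) mod 7:
  α_1 = 3: Horner steps 2 → 4 → 0, so m(3) = 0.
  α_2 = 5: Horner steps 2 → 1 → 0, so m(5) = 0.
  α_3 = 4: Horner steps 2 → 6 → 5, so m(4) = 5.
  α_4 = 2: Horner steps 2 → 2 → 6, so m(2) = 6.
  α_5 = 6: Horner steps 2 → 3 → 6, so m(6) = 6.
  α_6 = 1: Horner steps 2 → 0 → 2, so m(1) = 2.
Codeword c = [0, 0, 5, 6, 6, 2] ∈ F_7^6.
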